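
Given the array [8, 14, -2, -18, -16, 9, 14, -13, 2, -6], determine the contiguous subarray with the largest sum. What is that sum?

Using Kadane's algorithm on [8, 14, -2, -18, -16, 9, 14, -13, 2, -6]:

Scanning through the array:
Position 1 (value 14): max_ending_here = 22, max_so_far = 22
Position 2 (value -2): max_ending_here = 20, max_so_far = 22
Position 3 (value -18): max_ending_here = 2, max_so_far = 22
Position 4 (value -16): max_ending_here = -14, max_so_far = 22
Position 5 (value 9): max_ending_here = 9, max_so_far = 22
Position 6 (value 14): max_ending_here = 23, max_so_far = 23
Position 7 (value -13): max_ending_here = 10, max_so_far = 23
Position 8 (value 2): max_ending_here = 12, max_so_far = 23
Position 9 (value -6): max_ending_here = 6, max_so_far = 23

Maximum subarray: [9, 14]
Maximum sum: 23

The maximum subarray is [9, 14] with sum 23. This subarray runs from index 5 to index 6.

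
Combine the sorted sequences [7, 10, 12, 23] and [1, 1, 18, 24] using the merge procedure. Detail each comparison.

Merging process:

Compare 7 vs 1: take 1 from right. Merged: [1]
Compare 7 vs 1: take 1 from right. Merged: [1, 1]
Compare 7 vs 18: take 7 from left. Merged: [1, 1, 7]
Compare 10 vs 18: take 10 from left. Merged: [1, 1, 7, 10]
Compare 12 vs 18: take 12 from left. Merged: [1, 1, 7, 10, 12]
Compare 23 vs 18: take 18 from right. Merged: [1, 1, 7, 10, 12, 18]
Compare 23 vs 24: take 23 from left. Merged: [1, 1, 7, 10, 12, 18, 23]
Append remaining from right: [24]. Merged: [1, 1, 7, 10, 12, 18, 23, 24]

Final merged array: [1, 1, 7, 10, 12, 18, 23, 24]
Total comparisons: 7

The merged array is [1, 1, 7, 10, 12, 18, 23, 24], requiring 7 comparisons. The merge step runs in O(n) time where n is the total number of elements.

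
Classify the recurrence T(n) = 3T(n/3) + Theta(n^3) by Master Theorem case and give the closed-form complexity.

Master Theorem for T(n) = 3T(n/3) + O(n^3):

a = 3, b = 3, c = 3
log_b(a) = log_3(3) = 1.0000

Case 3: c = 3 > log_3(3) = 1.0000
T(n) = O(n^3) = O(n^3)

For T(n) = 3T(n/3) + O(n^3): log_3(3) = 1.0000. This is Case 3 of the Master Theorem (c > log_b(a), work dominated by root), giving O(n^3).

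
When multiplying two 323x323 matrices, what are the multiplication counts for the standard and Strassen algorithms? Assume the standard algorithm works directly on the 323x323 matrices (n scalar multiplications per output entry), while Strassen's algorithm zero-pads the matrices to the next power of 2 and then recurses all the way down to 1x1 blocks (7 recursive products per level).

Matrix multiplication for 323x323 matrices:

Strassen's algorithm requires power-of-2 dimensions. Pad 323x323 to 512x512 (next power of 2).

Standard algorithm: 323^3 = 33698267 multiplications
Strassen's algorithm: 7^(log2(512)) = 7^9 = 40353607 multiplications
Difference: 33698267 - 40353607 = -6655340 (Strassen uses MORE here due to padding overhead — for small or just-over-power-of-2 n, padding can outweigh the per-level savings)

Standard: 33698267 multiplications (323^3). Strassen: 40353607 multiplications (7^9, after padding to 512x512). Strassen reduces 8 recursive multiplications to 7 at each level.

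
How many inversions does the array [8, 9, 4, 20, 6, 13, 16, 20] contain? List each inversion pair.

Finding inversions in [8, 9, 4, 20, 6, 13, 16, 20]:

(0, 2): arr[0]=8 > arr[2]=4
(0, 4): arr[0]=8 > arr[4]=6
(1, 2): arr[1]=9 > arr[2]=4
(1, 4): arr[1]=9 > arr[4]=6
(3, 4): arr[3]=20 > arr[4]=6
(3, 5): arr[3]=20 > arr[5]=13
(3, 6): arr[3]=20 > arr[6]=16

Total inversions: 7

The array has 7 inversion(s): (0,2), (0,4), (1,2), (1,4), (3,4), (3,5), (3,6). Each pair (i,j) satisfies i < j and arr[i] > arr[j].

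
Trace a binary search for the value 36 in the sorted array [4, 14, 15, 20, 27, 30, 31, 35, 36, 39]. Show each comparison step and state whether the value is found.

Binary search for 36 in [4, 14, 15, 20, 27, 30, 31, 35, 36, 39]:

lo=0, hi=9, mid=4, arr[mid]=27 -> 27 < 36, search right half
lo=5, hi=9, mid=7, arr[mid]=35 -> 35 < 36, search right half
lo=8, hi=9, mid=8, arr[mid]=36 -> Found target at index 8!

Binary search finds 36 at index 8 after 3 comparisons. The search repeatedly halves the search space by comparing with the middle element.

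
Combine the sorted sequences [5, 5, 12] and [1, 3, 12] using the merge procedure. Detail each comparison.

Merging process:

Compare 5 vs 1: take 1 from right. Merged: [1]
Compare 5 vs 3: take 3 from right. Merged: [1, 3]
Compare 5 vs 12: take 5 from left. Merged: [1, 3, 5]
Compare 5 vs 12: take 5 from left. Merged: [1, 3, 5, 5]
Compare 12 vs 12: take 12 from left. Merged: [1, 3, 5, 5, 12]
Append remaining from right: [12]. Merged: [1, 3, 5, 5, 12, 12]

Final merged array: [1, 3, 5, 5, 12, 12]
Total comparisons: 5

The merged array is [1, 3, 5, 5, 12, 12], requiring 5 comparisons. The merge step runs in O(n) time where n is the total number of elements.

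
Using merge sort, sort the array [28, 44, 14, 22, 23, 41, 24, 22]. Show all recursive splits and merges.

Merge sort trace:

Split: [28, 44, 14, 22, 23, 41, 24, 22] -> [28, 44, 14, 22] and [23, 41, 24, 22]
  Split: [28, 44, 14, 22] -> [28, 44] and [14, 22]
    Split: [28, 44] -> [28] and [44]
    Merge: [28] + [44] -> [28, 44]
    Split: [14, 22] -> [14] and [22]
    Merge: [14] + [22] -> [14, 22]
  Merge: [28, 44] + [14, 22] -> [14, 22, 28, 44]
  Split: [23, 41, 24, 22] -> [23, 41] and [24, 22]
    Split: [23, 41] -> [23] and [41]
    Merge: [23] + [41] -> [23, 41]
    Split: [24, 22] -> [24] and [22]
    Merge: [24] + [22] -> [22, 24]
  Merge: [23, 41] + [22, 24] -> [22, 23, 24, 41]
Merge: [14, 22, 28, 44] + [22, 23, 24, 41] -> [14, 22, 22, 23, 24, 28, 41, 44]

Final sorted array: [14, 22, 22, 23, 24, 28, 41, 44]

The merge sort proceeds by recursively splitting the array and merging sorted halves.
After all merges, the sorted array is [14, 22, 22, 23, 24, 28, 41, 44].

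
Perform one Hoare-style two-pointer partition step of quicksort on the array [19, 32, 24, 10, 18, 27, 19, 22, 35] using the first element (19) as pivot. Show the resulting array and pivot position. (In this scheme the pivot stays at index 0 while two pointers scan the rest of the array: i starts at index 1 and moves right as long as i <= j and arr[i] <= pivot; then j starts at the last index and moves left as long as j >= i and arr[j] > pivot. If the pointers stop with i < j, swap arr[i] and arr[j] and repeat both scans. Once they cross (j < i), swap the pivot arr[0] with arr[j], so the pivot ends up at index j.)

Hoare-style two-pointer partition with pivot = 19:

Initial array: [19, 32, 24, 10, 18, 27, 19, 22, 35]

Pointers start at i = 1, j = 8.
i stops at index 1 (arr[1]=32 > 19), j stops at index 6 (arr[6]=19 <= 19): swap arr[1] and arr[6], array becomes [19, 19, 24, 10, 18, 27, 32, 22, 35]
i stops at index 2 (arr[2]=24 > 19), j stops at index 4 (arr[4]=18 <= 19): swap arr[2] and arr[4], array becomes [19, 19, 18, 10, 24, 27, 32, 22, 35]
i ends at 4, j ends at 3: the pointers have crossed (j < i), so scanning stops.

Swap pivot arr[0] with arr[3] to place pivot at position 3: [10, 19, 18, 19, 24, 27, 32, 22, 35]
Pivot position: 3

After partitioning with pivot 19, the array becomes [10, 19, 18, 19, 24, 27, 32, 22, 35]. The pivot is placed at index 3. All elements to the left of the pivot are <= 19, and all elements to the right are > 19.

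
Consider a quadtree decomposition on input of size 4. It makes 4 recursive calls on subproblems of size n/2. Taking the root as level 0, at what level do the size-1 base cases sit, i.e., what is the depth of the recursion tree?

For divide and conquer with division factor 2:

Problem sizes at each level:
Level 0: 4
Level 1: 2
Level 2: 1

The root is level 0 and the size-1 base case is level 2 (the tree spans levels 0 through 2, i.e. 3 levels counting the root), so the depth is the number of divisions: log_2(4) = 2

The recursion tree depth is log_2(4) = 2. At each level, the problem size is divided by 2, so it takes 2 divisions to reduce to a base case of size 1. The algorithm makes 4 recursive calls at each level.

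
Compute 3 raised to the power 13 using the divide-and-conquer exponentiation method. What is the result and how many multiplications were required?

Computing 3^13 by squaring (build up from 3^1; each line after the first costs one multiplication):

3^1 = 3
3^2 = (3^1)^2 = 3^2 = 9
3^3 = 3 * 3^2 = 3 * 9 = 27
3^6 = (3^3)^2 = 27^2 = 729
3^12 = (3^6)^2 = 729^2 = 531441
3^13 = 3 * 3^12 = 3 * 531441 = 1594323

Result: 1594323
Multiplications needed: 5 (5 lines after 3^1)

3^13 = 1594323. Using exponentiation by squaring, this requires 5 multiplications. The key idea: if the exponent is even, square the half-power; if odd, multiply by the base once.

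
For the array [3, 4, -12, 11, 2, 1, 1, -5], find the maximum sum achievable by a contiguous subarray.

Using Kadane's algorithm on [3, 4, -12, 11, 2, 1, 1, -5]:

Scanning through the array:
Position 1 (value 4): max_ending_here = 7, max_so_far = 7
Position 2 (value -12): max_ending_here = -5, max_so_far = 7
Position 3 (value 11): max_ending_here = 11, max_so_far = 11
Position 4 (value 2): max_ending_here = 13, max_so_far = 13
Position 5 (value 1): max_ending_here = 14, max_so_far = 14
Position 6 (value 1): max_ending_here = 15, max_so_far = 15
Position 7 (value -5): max_ending_here = 10, max_so_far = 15

Maximum subarray: [11, 2, 1, 1]
Maximum sum: 15

The maximum subarray is [11, 2, 1, 1] with sum 15. This subarray runs from index 3 to index 6.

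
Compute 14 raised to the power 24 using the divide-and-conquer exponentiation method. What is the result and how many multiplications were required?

Computing 14^24 by squaring (build up from 14^1; each line after the first costs one multiplication):

14^1 = 14
14^2 = (14^1)^2 = 14^2 = 196
14^3 = 14 * 14^2 = 14 * 196 = 2744
14^6 = (14^3)^2 = 2744^2 = 7529536
14^12 = (14^6)^2 = 7529536^2 = 56693912375296
14^24 = (14^12)^2 = 56693912375296^2 = 3214199700417740936751087616

Result: 3214199700417740936751087616
Multiplications needed: 5 (5 lines after 14^1)

14^24 = 3214199700417740936751087616. Using exponentiation by squaring, this requires 5 multiplications. The key idea: if the exponent is even, square the half-power; if odd, multiply by the base once.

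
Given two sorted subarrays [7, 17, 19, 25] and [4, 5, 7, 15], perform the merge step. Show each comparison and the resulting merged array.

Merging process:

Compare 7 vs 4: take 4 from right. Merged: [4]
Compare 7 vs 5: take 5 from right. Merged: [4, 5]
Compare 7 vs 7: take 7 from left. Merged: [4, 5, 7]
Compare 17 vs 7: take 7 from right. Merged: [4, 5, 7, 7]
Compare 17 vs 15: take 15 from right. Merged: [4, 5, 7, 7, 15]
Append remaining from left: [17, 19, 25]. Merged: [4, 5, 7, 7, 15, 17, 19, 25]

Final merged array: [4, 5, 7, 7, 15, 17, 19, 25]
Total comparisons: 5

The merged array is [4, 5, 7, 7, 15, 17, 19, 25], requiring 5 comparisons. The merge step runs in O(n) time where n is the total number of elements.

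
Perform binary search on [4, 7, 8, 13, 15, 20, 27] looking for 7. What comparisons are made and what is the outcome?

Binary search for 7 in [4, 7, 8, 13, 15, 20, 27]:

lo=0, hi=6, mid=3, arr[mid]=13 -> 13 > 7, search left half
lo=0, hi=2, mid=1, arr[mid]=7 -> Found target at index 1!

Binary search finds 7 at index 1 after 2 comparisons. The search repeatedly halves the search space by comparing with the middle element.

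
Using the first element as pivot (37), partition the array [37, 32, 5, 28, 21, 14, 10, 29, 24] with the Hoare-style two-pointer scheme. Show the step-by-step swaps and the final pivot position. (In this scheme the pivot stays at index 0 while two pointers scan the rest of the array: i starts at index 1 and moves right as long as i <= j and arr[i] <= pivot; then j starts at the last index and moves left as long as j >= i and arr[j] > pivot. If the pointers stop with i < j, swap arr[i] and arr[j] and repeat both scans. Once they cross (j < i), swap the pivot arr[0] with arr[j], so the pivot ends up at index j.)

Hoare-style two-pointer partition with pivot = 37:

Initial array: [37, 32, 5, 28, 21, 14, 10, 29, 24]

Pointers start at i = 1, j = 8.
i ends at 9, j ends at 8: the pointers have crossed (j < i), so scanning stops.

Swap pivot arr[0] with arr[8] to place pivot at position 8: [24, 32, 5, 28, 21, 14, 10, 29, 37]
Pivot position: 8

After partitioning with pivot 37, the array becomes [24, 32, 5, 28, 21, 14, 10, 29, 37]. The pivot is placed at index 8. All elements to the left of the pivot are <= 37, and all elements to the right are > 37.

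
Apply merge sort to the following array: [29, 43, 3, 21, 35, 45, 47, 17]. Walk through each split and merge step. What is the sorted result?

Merge sort trace:

Split: [29, 43, 3, 21, 35, 45, 47, 17] -> [29, 43, 3, 21] and [35, 45, 47, 17]
  Split: [29, 43, 3, 21] -> [29, 43] and [3, 21]
    Split: [29, 43] -> [29] and [43]
    Merge: [29] + [43] -> [29, 43]
    Split: [3, 21] -> [3] and [21]
    Merge: [3] + [21] -> [3, 21]
  Merge: [29, 43] + [3, 21] -> [3, 21, 29, 43]
  Split: [35, 45, 47, 17] -> [35, 45] and [47, 17]
    Split: [35, 45] -> [35] and [45]
    Merge: [35] + [45] -> [35, 45]
    Split: [47, 17] -> [47] and [17]
    Merge: [47] + [17] -> [17, 47]
  Merge: [35, 45] + [17, 47] -> [17, 35, 45, 47]
Merge: [3, 21, 29, 43] + [17, 35, 45, 47] -> [3, 17, 21, 29, 35, 43, 45, 47]

Final sorted array: [3, 17, 21, 29, 35, 43, 45, 47]

The merge sort proceeds by recursively splitting the array and merging sorted halves.
After all merges, the sorted array is [3, 17, 21, 29, 35, 43, 45, 47].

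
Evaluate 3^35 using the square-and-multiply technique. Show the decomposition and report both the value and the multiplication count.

Computing 3^35 by squaring (build up from 3^1; each line after the first costs one multiplication):

3^1 = 3
3^2 = (3^1)^2 = 3^2 = 9
3^4 = (3^2)^2 = 9^2 = 81
3^8 = (3^4)^2 = 81^2 = 6561
3^16 = (3^8)^2 = 6561^2 = 43046721
3^17 = 3 * 3^16 = 3 * 43046721 = 129140163
3^34 = (3^17)^2 = 129140163^2 = 16677181699666569
3^35 = 3 * 3^34 = 3 * 16677181699666569 = 50031545098999707

Result: 50031545098999707
Multiplications needed: 7 (7 lines after 3^1)

3^35 = 50031545098999707. Using exponentiation by squaring, this requires 7 multiplications. The key idea: if the exponent is even, square the half-power; if odd, multiply by the base once.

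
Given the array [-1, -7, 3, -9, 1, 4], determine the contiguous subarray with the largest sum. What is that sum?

Using Kadane's algorithm on [-1, -7, 3, -9, 1, 4]:

Scanning through the array:
Position 1 (value -7): max_ending_here = -7, max_so_far = -1
Position 2 (value 3): max_ending_here = 3, max_so_far = 3
Position 3 (value -9): max_ending_here = -6, max_so_far = 3
Position 4 (value 1): max_ending_here = 1, max_so_far = 3
Position 5 (value 4): max_ending_here = 5, max_so_far = 5

Maximum subarray: [1, 4]
Maximum sum: 5

The maximum subarray is [1, 4] with sum 5. This subarray runs from index 4 to index 5.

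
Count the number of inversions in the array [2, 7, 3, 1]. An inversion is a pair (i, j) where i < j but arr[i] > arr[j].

Finding inversions in [2, 7, 3, 1]:

(0, 3): arr[0]=2 > arr[3]=1
(1, 2): arr[1]=7 > arr[2]=3
(1, 3): arr[1]=7 > arr[3]=1
(2, 3): arr[2]=3 > arr[3]=1

Total inversions: 4

The array has 4 inversion(s): (0,3), (1,2), (1,3), (2,3). Each pair (i,j) satisfies i < j and arr[i] > arr[j].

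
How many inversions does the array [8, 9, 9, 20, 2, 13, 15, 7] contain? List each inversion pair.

Finding inversions in [8, 9, 9, 20, 2, 13, 15, 7]:

(0, 4): arr[0]=8 > arr[4]=2
(0, 7): arr[0]=8 > arr[7]=7
(1, 4): arr[1]=9 > arr[4]=2
(1, 7): arr[1]=9 > arr[7]=7
(2, 4): arr[2]=9 > arr[4]=2
(2, 7): arr[2]=9 > arr[7]=7
(3, 4): arr[3]=20 > arr[4]=2
(3, 5): arr[3]=20 > arr[5]=13
(3, 6): arr[3]=20 > arr[6]=15
(3, 7): arr[3]=20 > arr[7]=7
(5, 7): arr[5]=13 > arr[7]=7
(6, 7): arr[6]=15 > arr[7]=7

Total inversions: 12

The array has 12 inversion(s): (0,4), (0,7), (1,4), (1,7), (2,4), (2,7), (3,4), (3,5), (3,6), (3,7), (5,7), (6,7). Each pair (i,j) satisfies i < j and arr[i] > arr[j].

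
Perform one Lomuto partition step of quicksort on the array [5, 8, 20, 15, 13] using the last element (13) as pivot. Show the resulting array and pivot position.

Lomuto partition with pivot = 13:

Initial array: [5, 8, 20, 15, 13]

arr[0]=5 <= 13: swap with position 0, array becomes [5, 8, 20, 15, 13]
arr[1]=8 <= 13: swap with position 1, array becomes [5, 8, 20, 15, 13]
arr[2]=20 > 13: no swap
arr[3]=15 > 13: no swap

Place pivot at position 2: [5, 8, 13, 15, 20]
Pivot position: 2

After partitioning with pivot 13, the array becomes [5, 8, 13, 15, 20]. The pivot is placed at index 2. All elements to the left of the pivot are <= 13, and all elements to the right are > 13.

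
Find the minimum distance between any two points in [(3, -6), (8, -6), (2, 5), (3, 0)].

Computing all pairwise distances among 4 points:

d((3, -6), (8, -6)) = 5.0 <-- minimum
d((3, -6), (2, 5)) = 11.0454
d((3, -6), (3, 0)) = 6.0
d((8, -6), (2, 5)) = 12.53
d((8, -6), (3, 0)) = 7.8102
d((2, 5), (3, 0)) = 5.099

Closest pair: (3, -6) and (8, -6) with distance 5.0

The closest pair is (3, -6) and (8, -6) with Euclidean distance 5.0. For 4 points, brute-force pairwise comparison is shown above. For large n, the divide-and-conquer algorithm (sort by x, recurse on halves, check the dividing strip) achieves O(n log n).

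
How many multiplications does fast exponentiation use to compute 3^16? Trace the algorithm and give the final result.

Computing 3^16 by squaring (build up from 3^1; each line after the first costs one multiplication):

3^1 = 3
3^2 = (3^1)^2 = 3^2 = 9
3^4 = (3^2)^2 = 9^2 = 81
3^8 = (3^4)^2 = 81^2 = 6561
3^16 = (3^8)^2 = 6561^2 = 43046721

Result: 43046721
Multiplications needed: 4 (4 lines after 3^1)

3^16 = 43046721. Using exponentiation by squaring, this requires 4 multiplications. The key idea: if the exponent is even, square the half-power; if odd, multiply by the base once.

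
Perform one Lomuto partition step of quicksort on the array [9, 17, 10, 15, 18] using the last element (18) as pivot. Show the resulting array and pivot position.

Lomuto partition with pivot = 18:

Initial array: [9, 17, 10, 15, 18]

arr[0]=9 <= 18: swap with position 0, array becomes [9, 17, 10, 15, 18]
arr[1]=17 <= 18: swap with position 1, array becomes [9, 17, 10, 15, 18]
arr[2]=10 <= 18: swap with position 2, array becomes [9, 17, 10, 15, 18]
arr[3]=15 <= 18: swap with position 3, array becomes [9, 17, 10, 15, 18]

Place pivot at position 4: [9, 17, 10, 15, 18]
Pivot position: 4

After partitioning with pivot 18, the array becomes [9, 17, 10, 15, 18]. The pivot is placed at index 4. All elements to the left of the pivot are <= 18, and all elements to the right are > 18.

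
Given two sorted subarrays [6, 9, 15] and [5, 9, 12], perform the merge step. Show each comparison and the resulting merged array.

Merging process:

Compare 6 vs 5: take 5 from right. Merged: [5]
Compare 6 vs 9: take 6 from left. Merged: [5, 6]
Compare 9 vs 9: take 9 from left. Merged: [5, 6, 9]
Compare 15 vs 9: take 9 from right. Merged: [5, 6, 9, 9]
Compare 15 vs 12: take 12 from right. Merged: [5, 6, 9, 9, 12]
Append remaining from left: [15]. Merged: [5, 6, 9, 9, 12, 15]

Final merged array: [5, 6, 9, 9, 12, 15]
Total comparisons: 5

The merged array is [5, 6, 9, 9, 12, 15], requiring 5 comparisons. The merge step runs in O(n) time where n is the total number of elements.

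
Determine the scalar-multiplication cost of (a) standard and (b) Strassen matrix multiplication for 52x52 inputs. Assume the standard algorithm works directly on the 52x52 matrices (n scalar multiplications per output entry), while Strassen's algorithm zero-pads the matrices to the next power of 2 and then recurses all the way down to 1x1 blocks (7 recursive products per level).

Matrix multiplication for 52x52 matrices:

Strassen's algorithm requires power-of-2 dimensions. Pad 52x52 to 64x64 (next power of 2).

Standard algorithm: 52^3 = 140608 multiplications
Strassen's algorithm: 7^(log2(64)) = 7^6 = 117649 multiplications
Savings: 140608 - 117649 = 22959 multiplications

Standard: 140608 multiplications (52^3). Strassen: 117649 multiplications (7^6, after padding to 64x64). Strassen reduces 8 recursive multiplications to 7 at each level.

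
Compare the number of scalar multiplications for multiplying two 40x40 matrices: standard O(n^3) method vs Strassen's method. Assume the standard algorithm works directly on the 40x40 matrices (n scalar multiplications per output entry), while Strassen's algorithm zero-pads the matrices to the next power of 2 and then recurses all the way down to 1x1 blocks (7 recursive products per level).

Matrix multiplication for 40x40 matrices:

Strassen's algorithm requires power-of-2 dimensions. Pad 40x40 to 64x64 (next power of 2).

Standard algorithm: 40^3 = 64000 multiplications
Strassen's algorithm: 7^(log2(64)) = 7^6 = 117649 multiplications
Difference: 64000 - 117649 = -53649 (Strassen uses MORE here due to padding overhead — for small or just-over-power-of-2 n, padding can outweigh the per-level savings)

Standard: 64000 multiplications (40^3). Strassen: 117649 multiplications (7^6, after padding to 64x64). Strassen reduces 8 recursive multiplications to 7 at each level.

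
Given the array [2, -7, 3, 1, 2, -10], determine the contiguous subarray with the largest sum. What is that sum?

Using Kadane's algorithm on [2, -7, 3, 1, 2, -10]:

Scanning through the array:
Position 1 (value -7): max_ending_here = -5, max_so_far = 2
Position 2 (value 3): max_ending_here = 3, max_so_far = 3
Position 3 (value 1): max_ending_here = 4, max_so_far = 4
Position 4 (value 2): max_ending_here = 6, max_so_far = 6
Position 5 (value -10): max_ending_here = -4, max_so_far = 6

Maximum subarray: [3, 1, 2]
Maximum sum: 6

The maximum subarray is [3, 1, 2] with sum 6. This subarray runs from index 2 to index 4.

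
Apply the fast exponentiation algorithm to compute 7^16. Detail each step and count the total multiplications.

Computing 7^16 by squaring (build up from 7^1; each line after the first costs one multiplication):

7^1 = 7
7^2 = (7^1)^2 = 7^2 = 49
7^4 = (7^2)^2 = 49^2 = 2401
7^8 = (7^4)^2 = 2401^2 = 5764801
7^16 = (7^8)^2 = 5764801^2 = 33232930569601

Result: 33232930569601
Multiplications needed: 4 (4 lines after 7^1)

7^16 = 33232930569601. Using exponentiation by squaring, this requires 4 multiplications. The key idea: if the exponent is even, square the half-power; if odd, multiply by the base once.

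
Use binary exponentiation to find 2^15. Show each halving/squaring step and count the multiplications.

Computing 2^15 by squaring (build up from 2^1; each line after the first costs one multiplication):

2^1 = 2
2^2 = (2^1)^2 = 2^2 = 4
2^3 = 2 * 2^2 = 2 * 4 = 8
2^6 = (2^3)^2 = 8^2 = 64
2^7 = 2 * 2^6 = 2 * 64 = 128
2^14 = (2^7)^2 = 128^2 = 16384
2^15 = 2 * 2^14 = 2 * 16384 = 32768

Result: 32768
Multiplications needed: 6 (6 lines after 2^1)

2^15 = 32768. Using exponentiation by squaring, this requires 6 multiplications. The key idea: if the exponent is even, square the half-power; if odd, multiply by the base once.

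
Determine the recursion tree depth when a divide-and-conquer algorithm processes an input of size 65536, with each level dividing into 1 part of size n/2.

For divide and conquer with division factor 2:

Problem sizes at each level:
Level 0: 65536
Level 1: 32768
Level 2: 16384
Level 3: 8192
Level 4: 4096
Level 5: 2048
Level 6: 1024
Level 7: 512
Level 8: 256
Level 9: 128
Level 10: 64
Level 11: 32
Level 12: 16
Level 13: 8
Level 14: 4
Level 15: 2
Level 16: 1

The root is level 0 and the size-1 base case is level 16 (the tree spans levels 0 through 16, i.e. 17 levels counting the root), so the depth is the number of divisions: log_2(65536) = 16

The recursion tree depth is log_2(65536) = 16. At each level, the problem size is divided by 2, so it takes 16 divisions to reduce to a base case of size 1. The algorithm makes 1 recursive call at each level.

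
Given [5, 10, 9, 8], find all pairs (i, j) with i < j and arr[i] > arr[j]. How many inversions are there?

Finding inversions in [5, 10, 9, 8]:

(1, 2): arr[1]=10 > arr[2]=9
(1, 3): arr[1]=10 > arr[3]=8
(2, 3): arr[2]=9 > arr[3]=8

Total inversions: 3

The array has 3 inversion(s): (1,2), (1,3), (2,3). Each pair (i,j) satisfies i < j and arr[i] > arr[j].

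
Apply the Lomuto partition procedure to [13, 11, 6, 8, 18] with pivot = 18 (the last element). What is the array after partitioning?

Lomuto partition with pivot = 18:

Initial array: [13, 11, 6, 8, 18]

arr[0]=13 <= 18: swap with position 0, array becomes [13, 11, 6, 8, 18]
arr[1]=11 <= 18: swap with position 1, array becomes [13, 11, 6, 8, 18]
arr[2]=6 <= 18: swap with position 2, array becomes [13, 11, 6, 8, 18]
arr[3]=8 <= 18: swap with position 3, array becomes [13, 11, 6, 8, 18]

Place pivot at position 4: [13, 11, 6, 8, 18]
Pivot position: 4

After partitioning with pivot 18, the array becomes [13, 11, 6, 8, 18]. The pivot is placed at index 4. All elements to the left of the pivot are <= 18, and all elements to the right are > 18.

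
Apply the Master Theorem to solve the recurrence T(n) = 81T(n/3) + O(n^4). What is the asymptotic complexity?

Master Theorem for T(n) = 81T(n/3) + O(n^4):

a = 81, b = 3, c = 4
log_b(a) = log_3(81) = 4.0000

Case 2: c = 4 = log_3(81) = 4.0000
T(n) = O(n^4 log n) = O(n^4 log n)

For T(n) = 81T(n/3) + O(n^4): log_3(81) = 4.0000. This is Case 2 of the Master Theorem (c = log_b(a), equal work at all levels), giving O(n^4 log n).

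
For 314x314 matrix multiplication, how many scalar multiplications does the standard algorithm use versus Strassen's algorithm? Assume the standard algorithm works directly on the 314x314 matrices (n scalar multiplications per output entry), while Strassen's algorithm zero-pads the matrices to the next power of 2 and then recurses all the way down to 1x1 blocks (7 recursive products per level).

Matrix multiplication for 314x314 matrices:

Strassen's algorithm requires power-of-2 dimensions. Pad 314x314 to 512x512 (next power of 2).

Standard algorithm: 314^3 = 30959144 multiplications
Strassen's algorithm: 7^(log2(512)) = 7^9 = 40353607 multiplications
Difference: 30959144 - 40353607 = -9394463 (Strassen uses MORE here due to padding overhead — for small or just-over-power-of-2 n, padding can outweigh the per-level savings)

Standard: 30959144 multiplications (314^3). Strassen: 40353607 multiplications (7^9, after padding to 512x512). Strassen reduces 8 recursive multiplications to 7 at each level.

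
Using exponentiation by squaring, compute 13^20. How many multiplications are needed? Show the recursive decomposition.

Computing 13^20 by squaring (build up from 13^1; each line after the first costs one multiplication):

13^1 = 13
13^2 = (13^1)^2 = 13^2 = 169
13^4 = (13^2)^2 = 169^2 = 28561
13^5 = 13 * 13^4 = 13 * 28561 = 371293
13^10 = (13^5)^2 = 371293^2 = 137858491849
13^20 = (13^10)^2 = 137858491849^2 = 19004963774880799438801

Result: 19004963774880799438801
Multiplications needed: 5 (5 lines after 13^1)

13^20 = 19004963774880799438801. Using exponentiation by squaring, this requires 5 multiplications. The key idea: if the exponent is even, square the half-power; if odd, multiply by the base once.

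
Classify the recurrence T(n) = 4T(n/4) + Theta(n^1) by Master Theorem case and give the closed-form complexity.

Master Theorem for T(n) = 4T(n/4) + O(n^1):

a = 4, b = 4, c = 1
log_b(a) = log_4(4) = 1.0000

Case 2: c = 1 = log_4(4) = 1.0000
T(n) = O(n^1 log n) = O(n log n)

For T(n) = 4T(n/4) + O(n^1): log_4(4) = 1.0000. This is Case 2 of the Master Theorem (c = log_b(a), equal work at all levels), giving O(n log n).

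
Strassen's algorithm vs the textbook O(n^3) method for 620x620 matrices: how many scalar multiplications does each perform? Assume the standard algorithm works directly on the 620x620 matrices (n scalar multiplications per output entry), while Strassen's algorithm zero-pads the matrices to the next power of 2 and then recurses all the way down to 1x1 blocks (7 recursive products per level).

Matrix multiplication for 620x620 matrices:

Strassen's algorithm requires power-of-2 dimensions. Pad 620x620 to 1024x1024 (next power of 2).

Standard algorithm: 620^3 = 238328000 multiplications
Strassen's algorithm: 7^(log2(1024)) = 7^10 = 282475249 multiplications
Difference: 238328000 - 282475249 = -44147249 (Strassen uses MORE here due to padding overhead — for small or just-over-power-of-2 n, padding can outweigh the per-level savings)

Standard: 238328000 multiplications (620^3). Strassen: 282475249 multiplications (7^10, after padding to 1024x1024). Strassen reduces 8 recursive multiplications to 7 at each level.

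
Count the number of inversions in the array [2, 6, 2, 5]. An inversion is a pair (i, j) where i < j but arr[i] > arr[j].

Finding inversions in [2, 6, 2, 5]:

(1, 2): arr[1]=6 > arr[2]=2
(1, 3): arr[1]=6 > arr[3]=5

Total inversions: 2

The array has 2 inversion(s): (1,2), (1,3). Each pair (i,j) satisfies i < j and arr[i] > arr[j].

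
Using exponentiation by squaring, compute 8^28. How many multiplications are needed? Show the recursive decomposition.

Computing 8^28 by squaring (build up from 8^1; each line after the first costs one multiplication):

8^1 = 8
8^2 = (8^1)^2 = 8^2 = 64
8^3 = 8 * 8^2 = 8 * 64 = 512
8^6 = (8^3)^2 = 512^2 = 262144
8^7 = 8 * 8^6 = 8 * 262144 = 2097152
8^14 = (8^7)^2 = 2097152^2 = 4398046511104
8^28 = (8^14)^2 = 4398046511104^2 = 19342813113834066795298816

Result: 19342813113834066795298816
Multiplications needed: 6 (6 lines after 8^1)

8^28 = 19342813113834066795298816. Using exponentiation by squaring, this requires 6 multiplications. The key idea: if the exponent is even, square the half-power; if odd, multiply by the base once.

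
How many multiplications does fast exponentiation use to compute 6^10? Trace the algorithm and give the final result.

Computing 6^10 by squaring (build up from 6^1; each line after the first costs one multiplication):

6^1 = 6
6^2 = (6^1)^2 = 6^2 = 36
6^4 = (6^2)^2 = 36^2 = 1296
6^5 = 6 * 6^4 = 6 * 1296 = 7776
6^10 = (6^5)^2 = 7776^2 = 60466176

Result: 60466176
Multiplications needed: 4 (4 lines after 6^1)

6^10 = 60466176. Using exponentiation by squaring, this requires 4 multiplications. The key idea: if the exponent is even, square the half-power; if odd, multiply by the base once.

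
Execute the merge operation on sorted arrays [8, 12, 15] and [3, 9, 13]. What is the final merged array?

Merging process:

Compare 8 vs 3: take 3 from right. Merged: [3]
Compare 8 vs 9: take 8 from left. Merged: [3, 8]
Compare 12 vs 9: take 9 from right. Merged: [3, 8, 9]
Compare 12 vs 13: take 12 from left. Merged: [3, 8, 9, 12]
Compare 15 vs 13: take 13 from right. Merged: [3, 8, 9, 12, 13]
Append remaining from left: [15]. Merged: [3, 8, 9, 12, 13, 15]

Final merged array: [3, 8, 9, 12, 13, 15]
Total comparisons: 5

The merged array is [3, 8, 9, 12, 13, 15], requiring 5 comparisons. The merge step runs in O(n) time where n is the total number of elements.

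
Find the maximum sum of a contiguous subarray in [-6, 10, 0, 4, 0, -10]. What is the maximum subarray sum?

Using Kadane's algorithm on [-6, 10, 0, 4, 0, -10]:

Scanning through the array:
Position 1 (value 10): max_ending_here = 10, max_so_far = 10
Position 2 (value 0): max_ending_here = 10, max_so_far = 10
Position 3 (value 4): max_ending_here = 14, max_so_far = 14
Position 4 (value 0): max_ending_here = 14, max_so_far = 14
Position 5 (value -10): max_ending_here = 4, max_so_far = 14

Maximum subarray: [10, 0, 4]
Maximum sum: 14

The maximum subarray is [10, 0, 4] with sum 14. This subarray runs from index 1 to index 3.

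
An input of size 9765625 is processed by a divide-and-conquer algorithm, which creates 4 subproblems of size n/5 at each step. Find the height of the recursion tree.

For divide and conquer with division factor 5:

Problem sizes at each level:
Level 0: 9765625
Level 1: 1953125
Level 2: 390625
Level 3: 78125
Level 4: 15625
Level 5: 3125
Level 6: 625
Level 7: 125
Level 8: 25
Level 9: 5
Level 10: 1

The root is level 0 and the size-1 base case is level 10 (the tree spans levels 0 through 10, i.e. 11 levels counting the root), so the depth is the number of divisions: log_5(9765625) = 10

The recursion tree depth is log_5(9765625) = 10. At each level, the problem size is divided by 5, so it takes 10 divisions to reduce to a base case of size 1. The algorithm makes 4 recursive calls at each level.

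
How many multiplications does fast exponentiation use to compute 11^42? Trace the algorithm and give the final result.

Computing 11^42 by squaring (build up from 11^1; each line after the first costs one multiplication):

11^1 = 11
11^2 = (11^1)^2 = 11^2 = 121
11^4 = (11^2)^2 = 121^2 = 14641
11^5 = 11 * 11^4 = 11 * 14641 = 161051
11^10 = (11^5)^2 = 161051^2 = 25937424601
11^20 = (11^10)^2 = 25937424601^2 = 672749994932560009201
11^21 = 11 * 11^20 = 11 * 672749994932560009201 = 7400249944258160101211
11^42 = (11^21)^2 = 7400249944258160101211^2 = 54763699237492901685126120802225273763666521

Result: 54763699237492901685126120802225273763666521
Multiplications needed: 7 (7 lines after 11^1)

11^42 = 54763699237492901685126120802225273763666521. Using exponentiation by squaring, this requires 7 multiplications. The key idea: if the exponent is even, square the half-power; if odd, multiply by the base once.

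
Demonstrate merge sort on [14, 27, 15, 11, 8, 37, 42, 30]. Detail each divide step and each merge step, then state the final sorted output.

Merge sort trace:

Split: [14, 27, 15, 11, 8, 37, 42, 30] -> [14, 27, 15, 11] and [8, 37, 42, 30]
  Split: [14, 27, 15, 11] -> [14, 27] and [15, 11]
    Split: [14, 27] -> [14] and [27]
    Merge: [14] + [27] -> [14, 27]
    Split: [15, 11] -> [15] and [11]
    Merge: [15] + [11] -> [11, 15]
  Merge: [14, 27] + [11, 15] -> [11, 14, 15, 27]
  Split: [8, 37, 42, 30] -> [8, 37] and [42, 30]
    Split: [8, 37] -> [8] and [37]
    Merge: [8] + [37] -> [8, 37]
    Split: [42, 30] -> [42] and [30]
    Merge: [42] + [30] -> [30, 42]
  Merge: [8, 37] + [30, 42] -> [8, 30, 37, 42]
Merge: [11, 14, 15, 27] + [8, 30, 37, 42] -> [8, 11, 14, 15, 27, 30, 37, 42]

Final sorted array: [8, 11, 14, 15, 27, 30, 37, 42]

The merge sort proceeds by recursively splitting the array and merging sorted halves.
After all merges, the sorted array is [8, 11, 14, 15, 27, 30, 37, 42].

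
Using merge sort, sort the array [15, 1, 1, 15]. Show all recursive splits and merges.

Merge sort trace:

Split: [15, 1, 1, 15] -> [15, 1] and [1, 15]
  Split: [15, 1] -> [15] and [1]
  Merge: [15] + [1] -> [1, 15]
  Split: [1, 15] -> [1] and [15]
  Merge: [1] + [15] -> [1, 15]
Merge: [1, 15] + [1, 15] -> [1, 1, 15, 15]

Final sorted array: [1, 1, 15, 15]

The merge sort proceeds by recursively splitting the array and merging sorted halves.
After all merges, the sorted array is [1, 1, 15, 15].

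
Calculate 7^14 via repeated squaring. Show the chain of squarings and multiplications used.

Computing 7^14 by squaring (build up from 7^1; each line after the first costs one multiplication):

7^1 = 7
7^2 = (7^1)^2 = 7^2 = 49
7^3 = 7 * 7^2 = 7 * 49 = 343
7^6 = (7^3)^2 = 343^2 = 117649
7^7 = 7 * 7^6 = 7 * 117649 = 823543
7^14 = (7^7)^2 = 823543^2 = 678223072849

Result: 678223072849
Multiplications needed: 5 (5 lines after 7^1)

7^14 = 678223072849. Using exponentiation by squaring, this requires 5 multiplications. The key idea: if the exponent is even, square the half-power; if odd, multiply by the base once.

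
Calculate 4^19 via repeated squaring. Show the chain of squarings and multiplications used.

Computing 4^19 by squaring (build up from 4^1; each line after the first costs one multiplication):

4^1 = 4
4^2 = (4^1)^2 = 4^2 = 16
4^4 = (4^2)^2 = 16^2 = 256
4^8 = (4^4)^2 = 256^2 = 65536
4^9 = 4 * 4^8 = 4 * 65536 = 262144
4^18 = (4^9)^2 = 262144^2 = 68719476736
4^19 = 4 * 4^18 = 4 * 68719476736 = 274877906944

Result: 274877906944
Multiplications needed: 6 (6 lines after 4^1)

4^19 = 274877906944. Using exponentiation by squaring, this requires 6 multiplications. The key idea: if the exponent is even, square the half-power; if odd, multiply by the base once.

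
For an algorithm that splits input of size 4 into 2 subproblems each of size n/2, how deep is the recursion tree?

For divide and conquer with division factor 2:

Problem sizes at each level:
Level 0: 4
Level 1: 2
Level 2: 1

The root is level 0 and the size-1 base case is level 2 (the tree spans levels 0 through 2, i.e. 3 levels counting the root), so the depth is the number of divisions: log_2(4) = 2

The recursion tree depth is log_2(4) = 2. At each level, the problem size is divided by 2, so it takes 2 divisions to reduce to a base case of size 1. The algorithm makes 2 recursive calls at each level.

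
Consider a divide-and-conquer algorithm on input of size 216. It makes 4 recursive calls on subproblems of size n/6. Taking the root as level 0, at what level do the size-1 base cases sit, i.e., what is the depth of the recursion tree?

For divide and conquer with division factor 6:

Problem sizes at each level:
Level 0: 216
Level 1: 36
Level 2: 6
Level 3: 1

The root is level 0 and the size-1 base case is level 3 (the tree spans levels 0 through 3, i.e. 4 levels counting the root), so the depth is the number of divisions: log_6(216) = 3

The recursion tree depth is log_6(216) = 3. At each level, the problem size is divided by 6, so it takes 3 divisions to reduce to a base case of size 1. The algorithm makes 4 recursive calls at each level.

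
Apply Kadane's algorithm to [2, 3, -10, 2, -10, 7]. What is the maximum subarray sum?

Using Kadane's algorithm on [2, 3, -10, 2, -10, 7]:

Scanning through the array:
Position 1 (value 3): max_ending_here = 5, max_so_far = 5
Position 2 (value -10): max_ending_here = -5, max_so_far = 5
Position 3 (value 2): max_ending_here = 2, max_so_far = 5
Position 4 (value -10): max_ending_here = -8, max_so_far = 5
Position 5 (value 7): max_ending_here = 7, max_so_far = 7

Maximum subarray: [7]
Maximum sum: 7

The maximum subarray is [7] with sum 7. This subarray runs from index 5 to index 5.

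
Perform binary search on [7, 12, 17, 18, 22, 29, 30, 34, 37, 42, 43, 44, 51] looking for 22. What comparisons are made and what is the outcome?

Binary search for 22 in [7, 12, 17, 18, 22, 29, 30, 34, 37, 42, 43, 44, 51]:

lo=0, hi=12, mid=6, arr[mid]=30 -> 30 > 22, search left half
lo=0, hi=5, mid=2, arr[mid]=17 -> 17 < 22, search right half
lo=3, hi=5, mid=4, arr[mid]=22 -> Found target at index 4!

Binary search finds 22 at index 4 after 3 comparisons. The search repeatedly halves the search space by comparing with the middle element.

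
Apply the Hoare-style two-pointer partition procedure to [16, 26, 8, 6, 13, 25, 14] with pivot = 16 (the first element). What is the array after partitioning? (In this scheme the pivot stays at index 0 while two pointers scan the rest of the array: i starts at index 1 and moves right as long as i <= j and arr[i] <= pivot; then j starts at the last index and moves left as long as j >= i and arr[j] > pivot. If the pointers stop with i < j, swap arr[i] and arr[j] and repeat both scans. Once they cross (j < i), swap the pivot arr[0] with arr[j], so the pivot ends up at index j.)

Hoare-style two-pointer partition with pivot = 16:

Initial array: [16, 26, 8, 6, 13, 25, 14]

Pointers start at i = 1, j = 6.
i stops at index 1 (arr[1]=26 > 16), j stops at index 6 (arr[6]=14 <= 16): swap arr[1] and arr[6], array becomes [16, 14, 8, 6, 13, 25, 26]
i ends at 5, j ends at 4: the pointers have crossed (j < i), so scanning stops.

Swap pivot arr[0] with arr[4] to place pivot at position 4: [13, 14, 8, 6, 16, 25, 26]
Pivot position: 4

After partitioning with pivot 16, the array becomes [13, 14, 8, 6, 16, 25, 26]. The pivot is placed at index 4. All elements to the left of the pivot are <= 16, and all elements to the right are > 16.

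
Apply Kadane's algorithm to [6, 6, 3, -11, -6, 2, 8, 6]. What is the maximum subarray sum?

Using Kadane's algorithm on [6, 6, 3, -11, -6, 2, 8, 6]:

Scanning through the array:
Position 1 (value 6): max_ending_here = 12, max_so_far = 12
Position 2 (value 3): max_ending_here = 15, max_so_far = 15
Position 3 (value -11): max_ending_here = 4, max_so_far = 15
Position 4 (value -6): max_ending_here = -2, max_so_far = 15
Position 5 (value 2): max_ending_here = 2, max_so_far = 15
Position 6 (value 8): max_ending_here = 10, max_so_far = 15
Position 7 (value 6): max_ending_here = 16, max_so_far = 16

Maximum subarray: [2, 8, 6]
Maximum sum: 16

The maximum subarray is [2, 8, 6] with sum 16. This subarray runs from index 5 to index 7.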